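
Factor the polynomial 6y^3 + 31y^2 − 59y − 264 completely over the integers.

Trying the rational-root candidates, y = −8/3 is a root, so (3y + 8) divides it; the quotient is 2y^2 + 5y − 33.
The remaining quadratic factors as (2y + 11)(y − 3).

(2y + 11)(3y + 8)(y − 3)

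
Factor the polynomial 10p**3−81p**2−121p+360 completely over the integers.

(2p+5)(5p−8)(p−9)

Testing divisors of the constant over divisors of the leading coefficient, p = 8/5 is a root, so (5p−8) is a factor; dividing leaves 2p**2−13p−45.
The remaining quadratic factors as (2p+5)(p−9).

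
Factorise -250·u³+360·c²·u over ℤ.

Pull out the common factor 10·u; 36·c²-25·u² is a difference of squares.

10·u·(6·c+5·u)·(6·c-5·u)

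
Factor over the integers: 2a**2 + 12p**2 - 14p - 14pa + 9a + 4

(2p - 2a - 1)(6p - a - 4)

Group: 2p(6p - a - 4) + (-2a - 1)(6p - a - 4); both groups contain (6p - a - 4).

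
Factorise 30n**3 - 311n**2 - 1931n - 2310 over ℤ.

Among the possible rational roots, n = 15 is a root, so (n - 15) divides it; the quotient is 30n**2 + 139n + 154.
The remaining quadratic factors as (5n + 14)(6n + 11).

(5n + 14)(6n + 11)(n - 15)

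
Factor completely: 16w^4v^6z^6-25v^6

v^6(4w^2z^3+5)(4w^2z^3-5)

Pull out the common factor v^6, leaving 16w^4z^6-25.
Recognize a difference of squares with the parts 4w^2z^3 and 5.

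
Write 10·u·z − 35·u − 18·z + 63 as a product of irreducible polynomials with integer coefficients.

(2·z − 7)·(5·u − 9)

Group as (10·u·z − 35·u) + (−18·z + 63) = 5·u·(2·z − 7) − 9·(2·z − 7).
Both groups share the factor (2·z − 7).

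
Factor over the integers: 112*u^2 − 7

Factor out 7, leaving 16*u^2 − 1, which is a difference of two squares.

7*(4*u + 1)*(4*u − 1)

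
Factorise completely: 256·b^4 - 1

Write as (16·b^2)² − (1)², then factor 16·b^2 - 1 once more.

(4·b + 1)·(4·b - 1)·(16·b^2 + 1)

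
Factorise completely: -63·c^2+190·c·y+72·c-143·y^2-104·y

-(7·c-11·y-8)·(9·c-13·y)

Group: -9·c·(7·c-11·y-8) + 13·y·(7·c-11·y-8); both groups contain (7·c-11·y-8).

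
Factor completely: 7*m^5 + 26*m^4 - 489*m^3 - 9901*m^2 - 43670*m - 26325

Testing divisors of the constant over divisors of the leading coefficient, m = -5 is a root, so (m + 5) is a factor; dividing leaves 7*m^4 - 9*m^3 - 444*m^2 - 7681*m - 5265.
Continuing, m = 13 is a root, giving the factor (m - 13) and quotient 7*m^3 + 82*m^2 + 622*m + 405.
Then m = -5/7 is a root, so (7*m + 5) divides it; the quotient is m^2 + 11*m + 81.
The quadratic m^2 + 11*m + 81 has discriminant -203 < 0 and is irreducible over ℤ.

(7*m + 5)*(m + 5)*(m - 13)*(m^2 + 11*m + 81)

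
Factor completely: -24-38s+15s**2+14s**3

(2s-3)(7s+4)(s+2)

By the rational root theorem, s = 3/2 is a root, so (2s-3) is a factor; dividing leaves 7s**2+18s+8.
The remaining quadratic factors as (s+2)(7s+4).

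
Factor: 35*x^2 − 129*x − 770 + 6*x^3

Trying the rational-root candidates, x = −11/2 is a root, so (2*x + 11) divides it; the quotient is 3*x^2 + x − 70.
The remaining quadratic factors as (x + 5)(3*x − 14).

(2*x + 11)*(3*x − 14)*(x + 5)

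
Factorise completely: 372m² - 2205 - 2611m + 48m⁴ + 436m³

(2m + 7)(4m - 9)(6m + 5)(m + 7)

Testing divisors of the constant over divisors of the leading coefficient, m = -5/6 is a root, so (6m + 5) is a factor; dividing leaves 8m³ + 66m² + 7m - 441.
Next, m = -7 is a root, so (m + 7) is a factor; dividing leaves 8m² + 10m - 63.
The remaining quadratic factors as (2m + 7)(4m - 9).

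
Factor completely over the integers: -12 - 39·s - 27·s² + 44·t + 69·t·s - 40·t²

-(5·t - 3·s - 3)·(8·t - 9·s - 4)

Group: -8·t·(5·t - 3·s - 3) + (9·s + 4)·(5·t - 3·s - 3); both groups contain (5·t - 3·s - 3).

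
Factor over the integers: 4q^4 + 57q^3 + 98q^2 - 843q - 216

(4q + 1)(q + 8)(q + 9)(q - 3)

Among the possible rational roots, q = -1/4 is a root, giving the factor (4q + 1) and quotient q^3 + 14q^2 + 21q - 216.
Continuing, q = 3 is a root, giving the factor (q - 3) and quotient q^2 + 17q + 72.
The remaining quadratic factors as (q + 8)(q + 9).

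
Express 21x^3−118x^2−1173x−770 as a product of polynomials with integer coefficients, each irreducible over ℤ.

Testing divisors of the constant over divisors of the leading coefficient, x = −5/7 is a root, so (7x+5) divides it; the quotient is 3x^2−19x−154.
The remaining quadratic factors as (3x+14)(x−11).

(3x+14)(7x+5)(x−11)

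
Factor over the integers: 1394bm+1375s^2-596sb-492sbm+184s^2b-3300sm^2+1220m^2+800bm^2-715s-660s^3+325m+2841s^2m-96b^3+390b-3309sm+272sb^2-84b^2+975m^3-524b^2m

-(5s-2b-13m-5)(11s-6b-5m)(12s+8b-15m-13)

Group: 5s(-132s^2-16sb+225sm+143s+48b^2-50bm-78b-75m^2-65m) + (-2b-13m-5)(-132s^2-16sb+225sm+143s+48b^2-50bm-78b-75m^2-65m); both groups contain (-132s^2-16sb+225sm+143s+48b^2-50bm-78b-75m^2-65m), so (5s-2b-13m-5) is a factor with cofactor -132s^2-16sb+225sm+143s+48b^2-50bm-78b-75m^2-65m.
The cofactor groups again: -132s^2-16sb+225sm+143s+48b^2-50bm-78b-75m^2-65m = -11s(12s+8b-15m-13) + (6b+5m)(12s+8b-15m-13); both groups contain (12s+8b-15m-13), giving -(11s-6b-5m)(12s+8b-15m-13).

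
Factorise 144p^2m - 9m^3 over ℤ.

9m(4p - m)(4p + m)

Factor out 9m, leaving 16p^2 - m^2, which is a difference of two squares.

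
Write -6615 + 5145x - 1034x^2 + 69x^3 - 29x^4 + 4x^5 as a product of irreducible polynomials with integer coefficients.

(4x - 9)(x - 3)(x - 7)(x^2 + 5x + 35)

Trying the rational-root candidates, x = 9/4 is a root, giving the factor (4x - 9) and quotient x^4 - 5x^3 + 6x^2 - 245x + 735.
Continuing, x = 7 is a root, giving the factor (x - 7) and quotient x^3 + 2x^2 + 20x - 105.
Next, x = 3 is a root, giving the factor (x - 3) and quotient x^2 + 5x + 35.
The quadratic x^2 + 5x + 35 has discriminant -115 < 0 and is irreducible over ℤ.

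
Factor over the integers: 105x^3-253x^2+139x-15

Testing divisors of the constant over divisors of the leading coefficient, x = 5/3 is a root, giving the factor (3x-5) and quotient 35x^2-26x+3.
The remaining quadratic factors as (7x-1)(5x-3).

(3x-5)(5x-3)(7x-1)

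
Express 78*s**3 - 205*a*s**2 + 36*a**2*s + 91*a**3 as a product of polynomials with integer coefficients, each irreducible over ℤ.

(13*a - 6*s)*(7*a + 13*s)*(a - s)

Group: a*(91*a**2 + 127*a*s - 78*s**2) - s*(91*a**2 + 127*a*s - 78*s**2); both groups contain (91*a**2 + 127*a*s - 78*s**2), so (a - s) is a factor with cofactor 91*a**2 + 127*a*s - 78*s**2.
The cofactor groups again: 91*a**2 + 127*a*s - 78*s**2 = 7*a*(13*a - 6*s) + 13*s*(13*a - 6*s); both groups contain (13*a - 6*s), giving (7*a + 13*s)*(13*a - 6*s).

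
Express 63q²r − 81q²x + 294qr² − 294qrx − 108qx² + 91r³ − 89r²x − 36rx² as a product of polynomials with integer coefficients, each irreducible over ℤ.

Group: 7r(9q² + 42qr + 12qx + 13r² + 4rx) − 9x(9q² + 42qr + 12qx + 13r² + 4rx); both groups contain (9q² + 42qr + 12qx + 13r² + 4rx), so (7r − 9x) is a factor with cofactor 9q² + 42qr + 12qx + 13r² + 4rx.
The cofactor groups again: 9q² + 42qr + 12qx + 13r² + 4rx = 3q(3q + 13r + 4x) + r(3q + 13r + 4x); both groups contain (3q + 13r + 4x), giving (3q + r)(3q + 13r + 4x).

(3q + 13r + 4x)(3q + r)(7r − 9x)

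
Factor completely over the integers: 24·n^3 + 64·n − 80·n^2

Pull out the common factor 8·n, then factor the remaining trinomial.

8·n·(3·n − 4)·(n − 2)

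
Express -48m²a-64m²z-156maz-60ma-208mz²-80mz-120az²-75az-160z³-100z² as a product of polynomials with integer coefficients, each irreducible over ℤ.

Group: 4m(-12ma-16mz-15az-20z²) + (8z+5)(-12ma-16mz-15az-20z²); both groups contain (-12ma-16mz-15az-20z²), so (4m+8z+5) is a factor with cofactor -12ma-16mz-15az-20z².
The cofactor groups again: -12ma-16mz-15az-20z² = -3a(4m+5z) - 4z(4m+5z); both groups contain (4m+5z), giving -(3a+4z)(4m+5z).

-(3a+4z)(4m+5z)(4m+8z+5)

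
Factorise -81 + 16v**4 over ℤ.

(2v + 3)(2v - 3)(4v**2 + 9)

Difference of squares twice: with A = 2v and B = 3, A⁴ − B⁴ = (A² − B²)(A² + B²), and A² − B² factors again.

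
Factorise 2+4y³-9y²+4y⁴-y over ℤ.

(2y+1)(2y-1)(y+2)(y-1)

Trying the rational-root candidates, y = -2 is a root, so (y+2) is a factor; dividing leaves 4y³-4y²-y+1.
Continuing, y = -1/2 is a root, giving the factor (2y+1) and quotient 2y²-3y+1.
The remaining quadratic factors as (y-1)(2y-1).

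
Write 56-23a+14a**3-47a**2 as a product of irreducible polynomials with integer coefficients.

Trying the rational-root candidates, a = 1 is a root, so (a-1) divides it; the quotient is 14a**2-33a-56.
The remaining quadratic factors as (7a+8)(2a-7).

(2a-7)(7a+8)(a-1)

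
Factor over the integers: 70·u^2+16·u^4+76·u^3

2·u^2·(2·u+7)·(4·u+5)

Pull out the common factor 2·u^2, then factor the remaining trinomial.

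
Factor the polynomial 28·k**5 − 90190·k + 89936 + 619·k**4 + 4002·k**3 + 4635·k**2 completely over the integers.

Testing divisors of the constant over divisors of the leading coefficient, k = 11/4 is a root, so (4·k − 11) is a factor; dividing leaves 7·k**4 + 174·k**3 + 1479·k**2 + 5226·k − 8176.
Next, k = 8/7 is a root, giving the factor (7·k − 8) and quotient k**3 + 26·k**2 + 241·k + 1022.
Next, k = −14 is a root, so (k + 14) is a factor; dividing leaves k**2 + 12·k + 73.
The quadratic k**2 + 12·k + 73 has discriminant −148 < 0 and is irreducible over ℤ.

(4·k − 11)·(7·k − 8)·(k + 14)·(k**2 + 12·k + 73)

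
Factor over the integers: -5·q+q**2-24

Two integers with product -24 and sum -5 are -8 and 3.

(q+3)·(q-8)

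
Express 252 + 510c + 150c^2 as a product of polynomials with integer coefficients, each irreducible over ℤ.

6(5c + 14)(5c + 3)

Pull out the common factor 6, then factor the remaining trinomial.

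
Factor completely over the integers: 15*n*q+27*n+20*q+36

(3*n+4)*(5*q+9)

Group as (15*n*q+27*n) + (20*q+36) = 3*n*(5*q+9) + 4*(5*q+9).
Both groups share the factor (5*q+9).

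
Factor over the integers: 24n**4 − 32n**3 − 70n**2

2n**2(2n − 5)(6n + 7)

Pull out the common factor 2n**2, then factor the remaining trinomial.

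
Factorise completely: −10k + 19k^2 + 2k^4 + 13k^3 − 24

Trying the rational-root candidates, k = −3/2 is a root, so (2k + 3) divides it; the quotient is k^3 + 5k^2 + 2k − 8.
Next, k = −2 is a root, so (k + 2) is a factor; dividing leaves k^2 + 3k − 4.
The remaining quadratic factors as (k + 4)(k − 1).

(2k + 3)(k + 2)(k + 4)(k − 1)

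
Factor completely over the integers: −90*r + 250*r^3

10*r*(5*r + 3)*(5*r − 3)

Factor out 10*r, leaving 25*r^2 − 9, which is a difference of two squares.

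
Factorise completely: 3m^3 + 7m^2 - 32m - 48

Testing divisors of the constant over divisors of the leading coefficient, m = 3 is a root, giving the factor (m - 3) and quotient 3m^2 + 16m + 16.
The remaining quadratic factors as (3m + 4)(m + 4).

(3m + 4)(m + 4)(m - 3)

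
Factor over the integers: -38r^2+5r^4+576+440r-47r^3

(5r+8)(r+2)(r-4)(r-9)

Trying the rational-root candidates, r = -2 is a root, so (r+2) is a factor; dividing leaves 5r^3-57r^2+76r+288.
Continuing, r = 4 is a root, so (r-4) divides it; the quotient is 5r^2-37r-72.
The remaining quadratic factors as (5r+8)(r-9).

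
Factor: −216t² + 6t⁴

Pull out the common factor 6t²; t² − 36 is a difference of squares.

6t²(t + 6)(t − 6)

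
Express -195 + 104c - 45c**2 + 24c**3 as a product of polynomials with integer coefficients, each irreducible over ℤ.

Group as (24c**3 + 104c) + (-45c**2 - 195) = 8c(3c**2 + 13) - 15(3c**2 + 13).
Both groups share the factor (3c**2 + 13).

(8c - 15)(3c**2 + 13)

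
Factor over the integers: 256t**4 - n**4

(4t - n)(4t + n)(16t**2 + n**2)

(4t)⁴ − (n)⁴ = ((4t)² − (n)²)((4t)² + (n)²); the first factor splits again, the second (16t**2 + n**2) is irreducible.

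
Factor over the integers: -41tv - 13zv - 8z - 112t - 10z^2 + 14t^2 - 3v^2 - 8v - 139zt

-(10z - t + 3v + 8)(z + 14t + v)

Group: -z(10z - t + 3v + 8) + (-14t - v)(10z - t + 3v + 8); both groups contain (10z - t + 3v + 8).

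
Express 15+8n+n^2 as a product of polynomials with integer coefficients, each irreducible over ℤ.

Two integers with product 15 and sum 8 are 5 and 3.

(n+3)(n+5)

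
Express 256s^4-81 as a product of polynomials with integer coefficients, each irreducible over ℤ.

Difference of squares twice: with A = 4s and B = 3, A⁴ − B⁴ = (A² − B²)(A² + B²), and A² − B² factors again.

(4s+3)(4s-3)(16s^2+9)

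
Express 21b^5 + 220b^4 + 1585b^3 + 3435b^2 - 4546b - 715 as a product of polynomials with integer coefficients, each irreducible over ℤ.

Trying the rational-root candidates, b = -13/3 is a root, so (3b + 13) is a factor; dividing leaves 7b^4 + 43b^3 + 342b^2 - 337b - 55.
Continuing, b = -1/7 is a root, so (7b + 1) divides it; the quotient is b^3 + 6b^2 + 48b - 55.
Continuing, b = 1 is a root, giving the factor (b - 1) and quotient b^2 + 7b + 55.
The quadratic b^2 + 7b + 55 has discriminant -171 < 0 and is irreducible over ℤ.

(3b + 13)(7b + 1)(b - 1)(b^2 + 7b + 55)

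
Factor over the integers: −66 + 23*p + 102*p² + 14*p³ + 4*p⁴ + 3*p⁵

Trying the rational-root candidates, p = −3 is a root, so (p + 3) divides it; the quotient is 3*p⁴ − 5*p³ + 29*p² + 15*p − 22.
Continuing, p = −1 is a root, giving the factor (p + 1) and quotient 3*p³ − 8*p² + 37*p − 22.
Then p = 2/3 is a root, so (3*p − 2) divides it; the quotient is p² − 2*p + 11.
The quadratic p² − 2*p + 11 has discriminant −40 < 0 and is irreducible over ℤ.

(3*p − 2)*(p + 1)*(p + 3)*(p² − 2*p + 11)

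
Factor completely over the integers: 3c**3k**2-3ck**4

3ck**2(c+k)(c-k)

Factor out 3ck**2, leaving c**2-k**2, which is a difference of two squares.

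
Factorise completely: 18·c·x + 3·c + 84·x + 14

Group as (18·c·x + 3·c) + (84·x + 14) = 3·c·(6·x + 1) + 14·(6·x + 1).
Both groups share the factor (6·x + 1).

(3·c + 14)·(6·x + 1)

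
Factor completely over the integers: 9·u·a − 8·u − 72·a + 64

Group as (9·u·a − 8·u) + (−72·a + 64) = u·(9·a − 8) − 8·(9·a − 8).
Both groups share the factor (9·a − 8).

(9·a − 8)·(u − 8)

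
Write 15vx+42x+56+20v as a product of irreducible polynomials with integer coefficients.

Group as (15vx+20v) + (42x+56) = 5v(3x+4) + 14(3x+4).
Both groups share the factor (3x+4).

(3x+4)(5v+14)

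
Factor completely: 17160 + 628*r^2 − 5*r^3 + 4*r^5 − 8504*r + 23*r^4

(4*r − 13)*(r + 10)*(r − 3)*(r^2 + 2*r + 44)

By the rational root theorem, r = 3 is a root, giving the factor (r − 3) and quotient 4*r^4 + 35*r^3 + 100*r^2 + 928*r − 5720.
Then r = 13/4 is a root, giving the factor (4*r − 13) and quotient r^3 + 12*r^2 + 64*r + 440.
Then r = −10 is a root, giving the factor (r + 10) and quotient r^2 + 2*r + 44.
The quadratic r^2 + 2*r + 44 has discriminant −172 < 0 and is irreducible over ℤ.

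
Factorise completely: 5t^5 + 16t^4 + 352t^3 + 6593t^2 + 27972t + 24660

(5t + 6)(t + 5)(t + 6)(t^2 - 9t + 137)

Among the possible rational roots, t = -6 is a root, giving the factor (t + 6) and quotient 5t^4 - 14t^3 + 436t^2 + 3977t + 4110.
Continuing, t = -5 is a root, giving the factor (t + 5) and quotient 5t^3 - 39t^2 + 631t + 822.
Continuing, t = -6/5 is a root, so (5t + 6) divides it; the quotient is t^2 - 9t + 137.
The quadratic t^2 - 9t + 137 has discriminant -467 < 0 and is irreducible over ℤ.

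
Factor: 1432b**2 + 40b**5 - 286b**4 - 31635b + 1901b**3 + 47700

By the rational root theorem, b = 5/2 is a root, giving the factor (2b - 5) and quotient 20b**4 - 93b**3 + 718b**2 + 2511b - 9540.
Continuing, b = 12/5 is a root, giving the factor (5b - 12) and quotient 4b**3 - 9b**2 + 122b + 795.
Next, b = -15/4 is a root, so (4b + 15) divides it; the quotient is b**2 - 6b + 53.
The quadratic b**2 - 6b + 53 has discriminant -176 < 0 and is irreducible over ℤ.

(2b - 5)(4b + 15)(5b - 12)(b**2 - 6b + 53)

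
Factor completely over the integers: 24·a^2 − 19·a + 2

Need a pair with product 24·2 = 48 and sum −19: that's −3 and −16.
Split the middle term: 24·a^2 − 3·a − 16·a + 2 = 3·a·(8·a − 1) − 2·(8·a − 1).

(3·a − 2)·(8·a − 1)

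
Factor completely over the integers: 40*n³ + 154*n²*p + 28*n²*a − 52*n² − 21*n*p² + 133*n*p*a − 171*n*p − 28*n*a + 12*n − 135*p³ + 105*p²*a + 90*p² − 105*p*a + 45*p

Group: 10*n*(4*n² + 19*n*p − 4*n + 15*p² − 15*p) + (−9*p + 7*a − 3)*(4*n² + 19*n*p − 4*n + 15*p² − 15*p); both groups contain (4*n² + 19*n*p − 4*n + 15*p² − 15*p), so (10*n − 9*p + 7*a − 3) is a factor with cofactor 4*n² + 19*n*p − 4*n + 15*p² − 15*p.
The cofactor groups again: 4*n² + 19*n*p − 4*n + 15*p² − 15*p = n*(4*n + 15*p) + (p − 1)*(4*n + 15*p); both groups contain (4*n + 15*p), giving (n + p − 1)*(4*n + 15*p).

(4*n + 15*p)*(10*n − 9*p + 7*a − 3)*(n + p − 1)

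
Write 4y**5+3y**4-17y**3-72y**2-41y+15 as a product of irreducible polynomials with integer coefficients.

(4y-1)(y+1)(y-3)(y**2+3y+5)

Testing divisors of the constant over divisors of the leading coefficient, y = 3 is a root, so (y-3) is a factor; dividing leaves 4y**4+15y**3+28y**2+12y-5.
Next, y = -1 is a root, so (y+1) divides it; the quotient is 4y**3+11y**2+17y-5.
Continuing, y = 1/4 is a root, so (4y-1) is a factor; dividing leaves y**2+3y+5.
The quadratic y**2+3y+5 has discriminant -11 < 0 and is irreducible over ℤ.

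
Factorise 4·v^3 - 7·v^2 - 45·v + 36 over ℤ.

Among the possible rational roots, v = 4 is a root, so (v - 4) is a factor; dividing leaves 4·v^2 + 9·v - 9.
The remaining quadratic factors as (v + 3)(4·v - 3).

(4·v - 3)·(v + 3)·(v - 4)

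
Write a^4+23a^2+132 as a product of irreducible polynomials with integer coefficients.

(a^2+11)(a^2+12)

Substitute u = a^2 to get a quadratic in u, then factor.
a^2+11 is irreducible over ℤ (always positive, so no real roots).
a^2+12 is irreducible over ℤ (always positive, so no real roots).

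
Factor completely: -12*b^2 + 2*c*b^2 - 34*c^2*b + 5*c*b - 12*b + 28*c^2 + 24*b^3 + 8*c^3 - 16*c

Group: c*(8*c^2 - 2*c*b - 4*c - 6*b^2 - 3*b) + (-4*b + 4)*(8*c^2 - 2*c*b - 4*c - 6*b^2 - 3*b); both groups contain (8*c^2 - 2*c*b - 4*c - 6*b^2 - 3*b), so (c - 4*b + 4) is a factor with cofactor 8*c^2 - 2*c*b - 4*c - 6*b^2 - 3*b.
The cofactor groups again: 8*c^2 - 2*c*b - 4*c - 6*b^2 - 3*b = 4*c*(2*c - 2*b - 1) + 3*b*(2*c - 2*b - 1); both groups contain (2*c - 2*b - 1), giving (4*c + 3*b)*(2*c - 2*b - 1).

(2*c - 2*b - 1)*(c - 4*b + 4)*(4*c + 3*b)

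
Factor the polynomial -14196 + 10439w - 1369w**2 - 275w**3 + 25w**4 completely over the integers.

(5w - 12)(5w - 13)(w + 7)(w - 13)

Among the possible rational roots, w = -7 is a root, giving the factor (w + 7) and quotient 25w**3 - 450w**2 + 1781w - 2028.
Continuing, w = 13 is a root, so (w - 13) is a factor; dividing leaves 25w**2 - 125w + 156.
The remaining quadratic factors as (5w - 13)(5w - 12).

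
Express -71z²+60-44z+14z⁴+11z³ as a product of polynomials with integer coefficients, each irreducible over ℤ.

(2z+3)(7z-5)(z+2)(z-2)

Trying the rational-root candidates, z = -2 is a root, so (z+2) is a factor; dividing leaves 14z³-17z²-37z+30.
Continuing, z = 2 is a root, so (z-2) divides it; the quotient is 14z²+11z-15.
The remaining quadratic factors as (2z+3)(7z-5).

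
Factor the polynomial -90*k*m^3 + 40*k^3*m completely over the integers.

10*k*m*(2*k + 3*m)*(2*k - 3*m)

Every term has a factor of 10*k*m. Then 4*k^2 - 9*m^2 = (2*k)² − (3*m)².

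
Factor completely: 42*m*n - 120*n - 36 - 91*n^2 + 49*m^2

Group: 7*m*(7*m + 13*n + 6) + (-7*n - 6)*(7*m + 13*n + 6); both groups contain (7*m + 13*n + 6).

(7*m + 13*n + 6)*(7*m - 7*n - 6)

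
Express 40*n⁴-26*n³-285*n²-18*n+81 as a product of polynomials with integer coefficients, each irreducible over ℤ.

(2*n-1)*(4*n+9)*(5*n+3)*(n-3)

Testing divisors of the constant over divisors of the leading coefficient, n = 1/2 is a root, giving the factor (2*n-1) and quotient 20*n³-3*n²-144*n-81.
Then n = -3/5 is a root, so (5*n+3) divides it; the quotient is 4*n²-3*n-27.
The remaining quadratic factors as (n-3)(4*n+9).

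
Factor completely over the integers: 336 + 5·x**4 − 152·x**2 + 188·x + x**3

Trying the rational-root candidates, x = −1 is a root, so (x + 1) divides it; the quotient is 5·x**3 − 4·x**2 − 148·x + 336.
Next, x = −6 is a root, giving the factor (x + 6) and quotient 5·x**2 − 34·x + 56.
The remaining quadratic factors as (5·x − 14)(x − 4).

(5·x − 14)·(x + 1)·(x + 6)·(x − 4)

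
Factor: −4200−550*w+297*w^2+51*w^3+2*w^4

Testing divisors of the constant over divisors of the leading coefficient, w = 7/2 is a root, giving the factor (2*w−7) and quotient w^3+29*w^2+250*w+600.
Then w = −15 is a root, so (w+15) is a factor; dividing leaves w^2+14*w+40.
The remaining quadratic factors as (w+4)(w+10).

(2*w−7)*(w+10)*(w+15)*(w+4)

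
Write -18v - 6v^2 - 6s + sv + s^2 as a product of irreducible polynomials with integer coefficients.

(s + 3v)(s - 2v - 6)

Group: s(s + 3v) + (-2v - 6)(s + 3v); both groups contain (s + 3v).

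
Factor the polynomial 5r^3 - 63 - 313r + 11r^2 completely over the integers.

By the rational root theorem, r = 7 is a root, so (r - 7) divides it; the quotient is 5r^2 + 46r + 9.
The remaining quadratic factors as (r + 9)(5r + 1).

(5r + 1)(r + 9)(r - 7)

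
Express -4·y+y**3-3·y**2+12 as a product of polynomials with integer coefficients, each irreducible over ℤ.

(y+2)·(y-2)·(y-3)

Trying the rational-root candidates, y = 2 is a root, so (y-2) is a factor; dividing leaves y**2-y-6.
The remaining quadratic factors as (y-3)(y+2).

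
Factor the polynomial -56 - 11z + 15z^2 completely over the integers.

(3z - 7)(5z + 8)

Need a pair with product 15·(-56) = -840 and sum -11: that's 24 and -35.
Split the middle term: 15z^2 + 24z - 35z - 56 = 3z(5z + 8) - 7(5z + 8).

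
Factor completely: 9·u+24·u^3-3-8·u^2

(3·u-1)·(8·u^2+3)

Group as (24·u^3+9·u) + (-8·u^2-3) = 3·u·(8·u^2+3) - (8·u^2+3).
Both groups share the factor (8·u^2+3).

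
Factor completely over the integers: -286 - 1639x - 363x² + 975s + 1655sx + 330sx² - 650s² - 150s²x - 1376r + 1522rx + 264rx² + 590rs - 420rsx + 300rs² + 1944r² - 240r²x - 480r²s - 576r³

-(12r - 5s + 11x + 2)(6r - 3x - 13)(8r + 10s - 11)

Group: 6r(-96r² - 80rs - 88rx + 116r + 50s² - 110sx - 75s + 121x + 22) + (-3x - 13)(-96r² - 80rs - 88rx + 116r + 50s² - 110sx - 75s + 121x + 22); both groups contain (-96r² - 80rs - 88rx + 116r + 50s² - 110sx - 75s + 121x + 22), so (6r - 3x - 13) is a factor with cofactor -96r² - 80rs - 88rx + 116r + 50s² - 110sx - 75s + 121x + 22.
The cofactor groups again: -96r² - 80rs - 88rx + 116r + 50s² - 110sx - 75s + 121x + 22 = -12r(8r + 10s - 11) + (5s - 11x - 2)(8r + 10s - 11); both groups contain (8r + 10s - 11), giving -(12r - 5s + 11x + 2)(8r + 10s - 11).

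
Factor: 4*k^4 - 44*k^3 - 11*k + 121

(k - 11)*(4*k^3 - 11)

Group as (4*k^4 - 11*k) + (-44*k^3 + 121) = k*(4*k^3 - 11) - 11*(4*k^3 - 11).
Both groups share the factor (4*k^3 - 11).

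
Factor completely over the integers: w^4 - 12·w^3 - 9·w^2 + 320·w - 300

(w + 5)·(w - 1)·(w - 10)·(w - 6)

Among the possible rational roots, w = 1 is a root, so (w - 1) divides it; the quotient is w^3 - 11·w^2 - 20·w + 300.
Then w = 10 is a root, so (w - 10) divides it; the quotient is w^2 - w - 30.
The remaining quadratic factors as (w + 5)(w - 6).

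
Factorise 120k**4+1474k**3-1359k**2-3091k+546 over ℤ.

(4k-7)(5k+6)(6k-1)(k+13)

Trying the rational-root candidates, k = -6/5 is a root, giving the factor (5k+6) and quotient 24k**3+266k**2-591k+91.
Next, k = 7/4 is a root, giving the factor (4k-7) and quotient 6k**2+77k-13.
The remaining quadratic factors as (6k-1)(k+13).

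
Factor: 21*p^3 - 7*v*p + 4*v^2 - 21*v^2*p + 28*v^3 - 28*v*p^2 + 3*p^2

(4*v - 3*p)*(v - p)*(7*v + 7*p + 1)

Group: 4*v*(7*v^2 + v - 7*p^2 - p) - 3*p*(7*v^2 + v - 7*p^2 - p); both groups contain (7*v^2 + v - 7*p^2 - p), so (4*v - 3*p) is a factor with cofactor 7*v^2 + v - 7*p^2 - p.
The cofactor groups again: 7*v^2 + v - 7*p^2 - p = v*(7*v + 7*p + 1) - p*(7*v + 7*p + 1); both groups contain (7*v + 7*p + 1), giving (v - p)*(7*v + 7*p + 1).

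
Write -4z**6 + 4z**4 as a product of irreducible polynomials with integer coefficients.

-4z**4(z + 1)(z - 1)

Factor out 4z**4 first: what remains is -z**2 + 1.
Recognize a difference of squares with the parts 1 and z.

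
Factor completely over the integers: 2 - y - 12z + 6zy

Group as (6zy - 12z) + (-y + 2) = 6z(y - 2) - (y - 2).
Both groups share the factor (y - 2).

(6z - 1)(y - 2)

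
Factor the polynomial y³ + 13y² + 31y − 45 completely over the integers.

By the rational root theorem, y = −9 is a root, giving the factor (y + 9) and quotient y² + 4y − 5.
The remaining quadratic factors as (y + 5)(y − 1).

(y + 5)(y + 9)(y − 1)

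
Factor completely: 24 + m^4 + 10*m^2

Substitute u = m^2 to get a quadratic in u, then factor.
m^2 + 6 is irreducible over ℤ (always positive, so no real roots).
m^2 + 4 is irreducible over ℤ (sum of squares).

(m^2 + 4)*(m^2 + 6)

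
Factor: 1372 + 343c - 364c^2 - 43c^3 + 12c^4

(3c - 7)(4c + 7)(c + 4)(c - 7)

Among the possible rational roots, c = 7 is a root, so (c - 7) divides it; the quotient is 12c^3 + 41c^2 - 77c - 196.
Then c = -7/4 is a root, so (4c + 7) is a factor; dividing leaves 3c^2 + 5c - 28.
The remaining quadratic factors as (3c - 7)(c + 4).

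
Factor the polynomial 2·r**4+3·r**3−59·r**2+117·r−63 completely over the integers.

(2·r−3)·(r+7)·(r−1)·(r−3)

Trying the rational-root candidates, r = 3 is a root, giving the factor (r−3) and quotient 2·r**3+9·r**2−32·r+21.
Then r = −7 is a root, giving the factor (r+7) and quotient 2·r**2−5·r+3.
The remaining quadratic factors as (2·r−3)(r−1).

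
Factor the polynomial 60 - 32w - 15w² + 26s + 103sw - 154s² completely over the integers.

Group: -11s(14s - 3w - 10) + (5w - 6)(14s - 3w - 10); both groups contain (14s - 3w - 10).

-(11s - 5w + 6)(14s - 3w - 10)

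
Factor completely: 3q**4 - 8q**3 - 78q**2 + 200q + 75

(3q + 1)(q + 5)(q - 3)(q - 5)

Testing divisors of the constant over divisors of the leading coefficient, q = -1/3 is a root, giving the factor (3q + 1) and quotient q**3 - 3q**2 - 25q + 75.
Then q = 3 is a root, giving the factor (q - 3) and quotient q**2 - 25.
The remaining quadratic factors as (q + 5)(q - 5).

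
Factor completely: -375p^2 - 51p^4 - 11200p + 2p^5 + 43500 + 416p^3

Among the possible rational roots, p = -5 is a root, so (p + 5) is a factor; dividing leaves 2p^4 - 61p^3 + 721p^2 - 3980p + 8700.
Continuing, p = 15/2 is a root, so (2p - 15) divides it; the quotient is p^3 - 23p^2 + 188p - 580.
Then p = 10 is a root, so (p - 10) is a factor; dividing leaves p^2 - 13p + 58.
The quadratic p^2 - 13p + 58 has discriminant -63 < 0 and is irreducible over ℤ.

(2p - 15)(p + 5)(p - 10)(p^2 - 13p + 58)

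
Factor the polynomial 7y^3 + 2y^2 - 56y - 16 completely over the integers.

Group as (7y^3 - 56y) + (2y^2 - 16) = 7y(y^2 - 8) + 2(y^2 - 8).
Both groups share the factor (y^2 - 8).

(7y + 2)(y^2 - 8)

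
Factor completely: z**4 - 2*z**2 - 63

Substitute u = z**2 to get a quadratic in u, then factor.
z**2 + 7 is irreducible over ℤ (always positive, so no real roots).
z**2 - 9 is a difference of squares.

(z + 3)*(z - 3)*(z**2 + 7)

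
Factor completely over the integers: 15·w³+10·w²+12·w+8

Group as (15·w³+12·w) + (10·w²+8) = 3·w·(5·w²+4) + 2·(5·w²+4).
Both groups share the factor (5·w²+4).

(3·w+2)·(5·w²+4)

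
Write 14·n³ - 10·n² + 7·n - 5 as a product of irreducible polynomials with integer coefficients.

(7·n - 5)·(2·n² + 1)

Group as (14·n³ + 7·n) + (-10·n² - 5) = 7·n·(2·n² + 1) - 5·(2·n² + 1).
Both groups share the factor (2·n² + 1).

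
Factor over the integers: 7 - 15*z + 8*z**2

Need a pair with product 8·7 = 56 and sum -15: that's -8 and -7.
Split the middle term: 8*z**2 - 8*z - 7*z + 7 = 8*z*(z - 1) - 7*(z - 1).

(8*z - 7)*(z - 1)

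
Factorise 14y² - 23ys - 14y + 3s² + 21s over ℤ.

(2y - 3s)(7y - s - 7)

Group: 2y(7y - s - 7) - 3s(7y - s - 7); both groups contain (7y - s - 7).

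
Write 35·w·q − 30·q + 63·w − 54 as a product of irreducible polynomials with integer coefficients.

(5·q + 9)·(7·w − 6)

Group as (35·w·q + 63·w) + (−30·q − 54) = 7·w·(5·q + 9) − 6·(5·q + 9).
Both groups share the factor (5·q + 9).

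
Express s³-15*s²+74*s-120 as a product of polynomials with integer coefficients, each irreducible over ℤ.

By the rational root theorem, s = 6 is a root, giving the factor (s-6) and quotient s²-9*s+20.
The remaining quadratic factors as (s-4)(s-5).

(s-4)*(s-5)*(s-6)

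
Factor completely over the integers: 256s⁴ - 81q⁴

Write as (16s²)² − (9q²)², then factor 16s² - 9q² once more.

(4s - 3q)(4s + 3q)(16s² + 9q²)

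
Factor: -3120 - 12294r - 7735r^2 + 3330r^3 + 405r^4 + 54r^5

(3r + 1)(3r - 8)(6r + 5)(r^2 + 9r + 78)

Trying the rational-root candidates, r = 8/3 is a root, so (3r - 8) is a factor; dividing leaves 18r^4 + 183r^3 + 1598r^2 + 1683r + 390.
Continuing, r = -5/6 is a root, so (6r + 5) is a factor; dividing leaves 3r^3 + 28r^2 + 243r + 78.
Continuing, r = -1/3 is a root, giving the factor (3r + 1) and quotient r^2 + 9r + 78.
The quadratic r^2 + 9r + 78 has discriminant -231 < 0 and is irreducible over ℤ.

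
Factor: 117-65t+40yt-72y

(5t-9)(8y-13)

Group as (40yt-72y) + (-65t+117) = 8y(5t-9) - 13(5t-9).
Both groups share the factor (5t-9).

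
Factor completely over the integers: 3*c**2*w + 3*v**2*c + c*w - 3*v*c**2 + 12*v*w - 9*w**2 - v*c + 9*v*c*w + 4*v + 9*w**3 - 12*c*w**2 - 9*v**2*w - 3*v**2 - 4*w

(3*v - 3*c + 3*w - 4)*(c - 3*w - 1)*(v - w)

Group: v*(3*v*c - 9*v*w - 3*v - 3*c**2 + 12*c*w - c - 9*w**2 + 9*w + 4) - w*(3*v*c - 9*v*w - 3*v - 3*c**2 + 12*c*w - c - 9*w**2 + 9*w + 4); both groups contain (3*v*c - 9*v*w - 3*v - 3*c**2 + 12*c*w - c - 9*w**2 + 9*w + 4), so (v - w) is a factor with cofactor 3*v*c - 9*v*w - 3*v - 3*c**2 + 12*c*w - c - 9*w**2 + 9*w + 4.
The cofactor groups again: 3*v*c - 9*v*w - 3*v - 3*c**2 + 12*c*w - c - 9*w**2 + 9*w + 4 = 3*v*(c - 3*w - 1) + (-3*c + 3*w - 4)*(c - 3*w - 1); both groups contain (c - 3*w - 1), giving (3*v - 3*c + 3*w - 4)*(c - 3*w - 1).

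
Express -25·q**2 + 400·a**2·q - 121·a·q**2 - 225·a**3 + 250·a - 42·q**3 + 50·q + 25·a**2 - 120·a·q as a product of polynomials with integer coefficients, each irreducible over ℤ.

-(5·a + q)·(5·a - 6·q + 5)·(9·a - 7·q - 10)

Group: 9·a·(-25·a**2 + 25·a·q - 25·a + 6·q**2 - 5·q) + (-7·q - 10)·(-25·a**2 + 25·a·q - 25·a + 6·q**2 - 5·q); both groups contain (-25·a**2 + 25·a·q - 25·a + 6·q**2 - 5·q), so (9·a - 7·q - 10) is a factor with cofactor -25·a**2 + 25·a·q - 25·a + 6·q**2 - 5·q.
The cofactor groups again: -25·a**2 + 25·a·q - 25·a + 6·q**2 - 5·q = -5·a·(5·a + q) + (6·q - 5)·(5·a + q); both groups contain (5·a + q), giving -(5·a - 6·q + 5)·(5·a + q).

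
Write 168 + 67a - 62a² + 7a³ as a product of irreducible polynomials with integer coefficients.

(7a + 8)(a - 3)(a - 7)

Testing divisors of the constant over divisors of the leading coefficient, a = -8/7 is a root, giving the factor (7a + 8) and quotient a² - 10a + 21.
The remaining quadratic factors as (a - 3)(a - 7).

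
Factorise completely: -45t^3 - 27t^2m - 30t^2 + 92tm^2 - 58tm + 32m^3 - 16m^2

-(3t - 4m + 2)(5t + 8m)(3t + m)

Group: 5t(-9t^2 + 9tm - 6t + 4m^2 - 2m) + 8m(-9t^2 + 9tm - 6t + 4m^2 - 2m); both groups contain (-9t^2 + 9tm - 6t + 4m^2 - 2m), so (5t + 8m) is a factor with cofactor -9t^2 + 9tm - 6t + 4m^2 - 2m.
The cofactor groups again: -9t^2 + 9tm - 6t + 4m^2 - 2m = -3t(3t + m) + (4m - 2)(3t + m); both groups contain (3t + m), giving -(3t - 4m + 2)(3t + m).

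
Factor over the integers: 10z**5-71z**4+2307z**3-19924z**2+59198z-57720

Among the possible rational roots, z = 13/5 is a root, so (5z-13) divides it; the quotient is 2z**4-9z**3+438z**2-2846z+4440.
Then z = 5/2 is a root, so (2z-5) is a factor; dividing leaves z**3-2z**2+214z-888.
Continuing, z = 4 is a root, giving the factor (z-4) and quotient z**2+2z+222.
The quadratic z**2+2z+222 has discriminant -884 < 0 and is irreducible over ℤ.

(2z-5)(5z-13)(z-4)(z**2+2z+222)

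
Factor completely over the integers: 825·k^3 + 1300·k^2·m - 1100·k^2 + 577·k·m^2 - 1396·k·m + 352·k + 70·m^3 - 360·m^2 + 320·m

(11·k + 10·m)·(15·k + 7·m - 8)·(5·k + m - 4)

Group: 11·k·(75·k^2 + 50·k·m - 100·k + 7·m^2 - 36·m + 32) + 10·m·(75·k^2 + 50·k·m - 100·k + 7·m^2 - 36·m + 32); both groups contain (75·k^2 + 50·k·m - 100·k + 7·m^2 - 36·m + 32), so (11·k + 10·m) is a factor with cofactor 75·k^2 + 50·k·m - 100·k + 7·m^2 - 36·m + 32.
The cofactor groups again: 75·k^2 + 50·k·m - 100·k + 7·m^2 - 36·m + 32 = 15·k·(5·k + m - 4) + (7·m - 8)·(5·k + m - 4); both groups contain (5·k + m - 4), giving (15·k + 7·m - 8)·(5·k + m - 4).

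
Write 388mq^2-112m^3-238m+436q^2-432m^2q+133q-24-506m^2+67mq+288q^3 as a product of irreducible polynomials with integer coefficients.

Group: 7m(-16m^2-80mq-70m-36q^2-59q-24) + (-8q+1)(-16m^2-80mq-70m-36q^2-59q-24); both groups contain (-16m^2-80mq-70m-36q^2-59q-24), so (7m-8q+1) is a factor with cofactor -16m^2-80mq-70m-36q^2-59q-24.
The cofactor groups again: -16m^2-80mq-70m-36q^2-59q-24 = -8m(2m+9q+8) + (-4q-3)(2m+9q+8); both groups contain (2m+9q+8), giving -(8m+4q+3)(2m+9q+8).

-(2m+9q+8)(7m-8q+1)(8m+4q+3)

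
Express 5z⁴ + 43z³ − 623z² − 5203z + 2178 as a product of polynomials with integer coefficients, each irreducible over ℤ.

By the rational root theorem, z = −11 is a root, so (z + 11) divides it; the quotient is 5z³ − 12z² − 491z + 198.
Continuing, z = 11 is a root, so (z − 11) is a factor; dividing leaves 5z² + 43z − 18.
The remaining quadratic factors as (z + 9)(5z − 2).

(5z − 2)(z + 11)(z + 9)(z − 11)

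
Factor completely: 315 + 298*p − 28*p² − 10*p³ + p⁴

(p + 1)*(p + 5)*(p − 7)*(p − 9)

Among the possible rational roots, p = 7 is a root, so (p − 7) divides it; the quotient is p³ − 3*p² − 49*p − 45.
Continuing, p = −5 is a root, giving the factor (p + 5) and quotient p² − 8*p − 9.
The remaining quadratic factors as (p + 1)(p − 9).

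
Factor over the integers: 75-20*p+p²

Two integers with product 75 and sum -20 are -15 and -5.

(p-15)*(p-5)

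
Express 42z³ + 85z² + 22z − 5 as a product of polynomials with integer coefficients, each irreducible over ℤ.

By the rational root theorem, z = −5/3 is a root, giving the factor (3z + 5) and quotient 14z² + 5z − 1.
The remaining quadratic factors as (7z − 1)(2z + 1).

(2z + 1)(3z + 5)(7z − 1)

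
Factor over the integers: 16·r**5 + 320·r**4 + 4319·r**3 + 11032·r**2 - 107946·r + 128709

Trying the rational-root candidates, r = -9 is a root, giving the factor (r + 9) and quotient 16·r**4 + 176·r**3 + 2735·r**2 - 13583·r + 14301.
Continuing, r = 7/4 is a root, so (4·r - 7) is a factor; dividing leaves 4·r**3 + 51·r**2 + 773·r - 2043.
Continuing, r = 9/4 is a root, so (4·r - 9) divides it; the quotient is r**2 + 15·r + 227.
The quadratic r**2 + 15·r + 227 has discriminant -683 < 0 and is irreducible over ℤ.

(4·r - 7)·(4·r - 9)·(r + 9)·(r**2 + 15·r + 227)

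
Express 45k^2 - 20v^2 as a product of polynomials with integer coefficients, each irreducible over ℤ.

5(3k + 2v)(3k - 2v)

Pull out the common factor 5; 9k^2 - 4v^2 is a difference of squares.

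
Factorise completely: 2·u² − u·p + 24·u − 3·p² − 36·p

(2·u − 3·p)·(u + p + 12)

Group: u·(2·u − 3·p) + (p + 12)·(2·u − 3·p); both groups contain (2·u − 3·p).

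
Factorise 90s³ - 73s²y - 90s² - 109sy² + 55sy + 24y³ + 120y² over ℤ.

Group: 2s(45s² + 31sy - 45s - 8y² - 40y) - 3y(45s² + 31sy - 45s - 8y² - 40y); both groups contain (45s² + 31sy - 45s - 8y² - 40y), so (2s - 3y) is a factor with cofactor 45s² + 31sy - 45s - 8y² - 40y.
The cofactor groups again: 45s² + 31sy - 45s - 8y² - 40y = 5s(9s + 8y) + (-y - 5)(9s + 8y); both groups contain (9s + 8y), giving (5s - y - 5)(9s + 8y).

(2s - 3y)(5s - y - 5)(9s + 8y)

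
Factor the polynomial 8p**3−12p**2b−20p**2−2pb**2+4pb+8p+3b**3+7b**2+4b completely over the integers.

(2p−3b−4)(2p−b−1)(2p+b)

Group: 2p(4p**2−8pb−10p+3b**2+7b+4) + b(4p**2−8pb−10p+3b**2+7b+4); both groups contain (4p**2−8pb−10p+3b**2+7b+4), so (2p+b) is a factor with cofactor 4p**2−8pb−10p+3b**2+7b+4.
The cofactor groups again: 4p**2−8pb−10p+3b**2+7b+4 = 2p(2p−3b−4) + (−b−1)(2p−3b−4); both groups contain (2p−3b−4), giving (2p−b−1)(2p−3b−4).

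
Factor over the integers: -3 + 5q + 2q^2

(2q - 1)(q + 3)

Need a pair with product 2·(-3) = -6 and sum 5: that's -1 and 6.
Split the middle term: 2q^2 - q + 6q - 3 = q(2q - 1) + 3(2q - 1).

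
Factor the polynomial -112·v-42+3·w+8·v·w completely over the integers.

Group as (8·v·w-112·v) + (3·w-42) = 8·v·(w-14) + 3·(w-14).
Both groups share the factor (w-14).

(8·v+3)·(w-14)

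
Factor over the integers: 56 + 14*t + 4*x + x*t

Group as (x*t + 4*x) + (14*t + 56) = x*(t + 4) + 14*(t + 4).
Both groups share the factor (t + 4).

(t + 4)*(x + 14)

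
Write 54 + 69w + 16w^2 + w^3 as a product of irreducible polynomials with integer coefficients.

(w + 1)(w + 6)(w + 9)

Among the possible rational roots, w = -1 is a root, so (w + 1) is a factor; dividing leaves w^2 + 15w + 54.
The remaining quadratic factors as (w + 6)(w + 9).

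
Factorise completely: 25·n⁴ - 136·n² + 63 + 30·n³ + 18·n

Trying the rational-root candidates, n = 1 is a root, giving the factor (n - 1) and quotient 25·n³ + 55·n² - 81·n - 63.
Next, n = -3 is a root, so (n + 3) is a factor; dividing leaves 25·n² - 20·n - 21.
The remaining quadratic factors as (5·n - 7)(5·n + 3).

(5·n + 3)·(5·n - 7)·(n + 3)·(n - 1)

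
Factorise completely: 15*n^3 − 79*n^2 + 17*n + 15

Among the possible rational roots, n = −1/3 is a root, so (3*n + 1) divides it; the quotient is 5*n^2 − 28*n + 15.
The remaining quadratic factors as (5*n − 3)(n − 5).

(3*n + 1)*(5*n − 3)*(n − 5)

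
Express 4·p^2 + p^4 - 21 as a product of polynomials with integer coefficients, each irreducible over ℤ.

Substitute u = p^2 to get a quadratic in u, then factor.
p^2 + 7 is irreducible over ℤ (always positive, so no real roots).
p^2 - 3 is irreducible over ℤ (3 is not a perfect square).

(p^2 + 7)·(p^2 - 3)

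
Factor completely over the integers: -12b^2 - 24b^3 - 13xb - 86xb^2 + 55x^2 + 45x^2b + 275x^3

Group: 11x(25x^2 - 5xb + 5x - 6b^2 - 3b) + 4b(25x^2 - 5xb + 5x - 6b^2 - 3b); both groups contain (25x^2 - 5xb + 5x - 6b^2 - 3b), so (11x + 4b) is a factor with cofactor 25x^2 - 5xb + 5x - 6b^2 - 3b.
The cofactor groups again: 25x^2 - 5xb + 5x - 6b^2 - 3b = 5x(5x + 2b + 1) - 3b(5x + 2b + 1); both groups contain (5x + 2b + 1), giving (5x - 3b)(5x + 2b + 1).

(5x - 3b)(5x + 2b + 1)(11x + 4b)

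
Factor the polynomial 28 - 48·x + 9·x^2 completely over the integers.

(3·x - 14)·(3·x - 2)

Need a pair with product 9·28 = 252 and sum -48: that's -6 and -42.
Split the middle term: 9·x^2 - 6·x - 42·x + 28 = 3·x·(3·x - 2) - 14·(3·x - 2).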